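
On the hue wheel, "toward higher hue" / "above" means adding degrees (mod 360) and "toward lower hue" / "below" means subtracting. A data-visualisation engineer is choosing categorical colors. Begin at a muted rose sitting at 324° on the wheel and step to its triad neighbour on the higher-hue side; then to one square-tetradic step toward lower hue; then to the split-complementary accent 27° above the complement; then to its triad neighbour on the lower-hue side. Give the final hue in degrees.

+120° (triadic ↑): 324 + 120 = 444 → 444 − 360 = 84°
−90° (square ↓): 84 − 90 = -6 → -6 + 360 = 354°
+207° (split-comp 27° ↑): 354 + 207 = 561 → 561 − 360 = 201°
−120° (triadic ↓): 201 − 120 = 81°

81°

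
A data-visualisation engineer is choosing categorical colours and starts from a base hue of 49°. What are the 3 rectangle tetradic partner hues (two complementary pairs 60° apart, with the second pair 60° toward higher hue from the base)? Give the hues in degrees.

A rectangular tetradic uses two complementary pairs 60° apart: offsets 0°, 60°, 180°, 240°.
49 + 60 = 109°
49 + 180 = 229°
49 + 240 = 289°

109°, 229° and 289°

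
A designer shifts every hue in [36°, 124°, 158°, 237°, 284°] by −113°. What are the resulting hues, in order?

36 − 113 = -77 → -77 + 360 = 283°
124 − 113 = 11°
158 − 113 = 45°
237 − 113 = 124°
284 − 113 = 171°

283°, 11°, 45°, 124°, 171°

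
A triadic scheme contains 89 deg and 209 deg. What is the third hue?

329°

A triad spaces three hues 120° apart.
The full set is {89°, 209°, 329°}.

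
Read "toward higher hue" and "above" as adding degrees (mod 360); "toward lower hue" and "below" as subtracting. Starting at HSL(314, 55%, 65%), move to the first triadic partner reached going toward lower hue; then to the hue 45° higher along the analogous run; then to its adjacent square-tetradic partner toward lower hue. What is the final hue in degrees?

149°

−120° (triadic ↓): 314 − 120 = 194°
+45° (analog 45° ↑): 194 + 45 = 239°
−90° (square ↓): 239 − 90 = 149°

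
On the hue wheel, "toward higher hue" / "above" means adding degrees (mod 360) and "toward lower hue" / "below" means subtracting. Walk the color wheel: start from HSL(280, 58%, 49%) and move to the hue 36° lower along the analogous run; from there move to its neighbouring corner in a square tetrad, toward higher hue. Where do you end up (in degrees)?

334°

280 − 36 = 244°   (analog 36° ↓)
244 + 90 = 334°   (square ↑)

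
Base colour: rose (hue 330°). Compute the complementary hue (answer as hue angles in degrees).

150°

The complement sits 180° across the wheel.
330 + 180 = 510 → 510 − 360 = 150°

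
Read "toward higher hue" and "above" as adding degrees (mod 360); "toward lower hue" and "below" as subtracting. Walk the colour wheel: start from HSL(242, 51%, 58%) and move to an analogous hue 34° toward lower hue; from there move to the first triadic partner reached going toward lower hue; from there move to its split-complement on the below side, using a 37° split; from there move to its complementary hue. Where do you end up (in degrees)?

242 − 34 = 208°   (analog 34° ↓)
208 − 120 = 88°   (triadic ↓)
88 + 143 = 231°   (split-comp 37° ↓)
231 + 180 = 411 → 411 − 360 = 51°   (complement)

51°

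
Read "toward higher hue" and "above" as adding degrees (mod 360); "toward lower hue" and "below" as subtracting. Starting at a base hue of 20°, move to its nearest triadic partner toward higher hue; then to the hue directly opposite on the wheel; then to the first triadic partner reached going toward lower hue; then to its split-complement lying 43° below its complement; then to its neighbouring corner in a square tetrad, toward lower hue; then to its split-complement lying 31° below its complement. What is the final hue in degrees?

36°

+120° (triadic ↑): 20 + 120 = 140°
+180° (complement): 140 + 180 = 320°
−120° (triadic ↓): 320 − 120 = 200°
+137° (split-comp 43° ↓): 200 + 137 = 337°
−90° (square ↓): 337 − 90 = 247°
+149° (split-comp 31° ↓): 247 + 149 = 396 → 396 − 360 = 36°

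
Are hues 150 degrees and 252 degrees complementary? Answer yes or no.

no

Angular distance: |150 − 252| = 102 = 102°.
Complementary requires 180°.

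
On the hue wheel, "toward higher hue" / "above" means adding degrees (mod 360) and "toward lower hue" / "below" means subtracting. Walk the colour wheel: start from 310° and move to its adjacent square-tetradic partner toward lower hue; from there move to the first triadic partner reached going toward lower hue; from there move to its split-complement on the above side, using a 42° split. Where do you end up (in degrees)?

310 − 90 = 220°   (square ↓)
220 − 120 = 100°   (triadic ↓)
100 + 222 = 322°   (split-comp 42° ↑)

322°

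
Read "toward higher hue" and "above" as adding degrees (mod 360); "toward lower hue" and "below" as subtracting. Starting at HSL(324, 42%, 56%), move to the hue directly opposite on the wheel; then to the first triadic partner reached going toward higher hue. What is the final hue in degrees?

324 + 180 = 504 → 504 − 360 = 144°   (complement)
144 + 120 = 264°   (triadic ↑)

264°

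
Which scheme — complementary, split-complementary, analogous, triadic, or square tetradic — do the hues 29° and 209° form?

Sort the hues: 29°, 209°.
Successive gaps around the wheel: 180°, 180°.
Two hues 180° apart are complementary.

complementary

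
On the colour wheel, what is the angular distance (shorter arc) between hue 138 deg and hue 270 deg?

|138 − 270| = 132.
132 ≤ 180, so the shorter arc is 132°.

132°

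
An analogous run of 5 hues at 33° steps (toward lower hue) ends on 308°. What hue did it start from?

80°

4 steps of 33° (toward lower hue) give a net shift of −132°.
Start = end − shift: 308 + 132 = 440 → 440 − 360 = 80°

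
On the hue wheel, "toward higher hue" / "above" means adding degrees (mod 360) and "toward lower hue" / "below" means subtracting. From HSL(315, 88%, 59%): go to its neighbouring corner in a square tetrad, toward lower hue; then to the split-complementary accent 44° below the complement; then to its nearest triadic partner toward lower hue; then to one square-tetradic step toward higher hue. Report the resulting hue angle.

−90° (square ↓): 315 − 90 = 225°
+136° (split-comp 44° ↓): 225 + 136 = 361 → 361 − 360 = 1°
−120° (triadic ↓): 1 − 120 = -119 → -119 + 360 = 241°
+90° (square ↑): 241 + 90 = 331°

331°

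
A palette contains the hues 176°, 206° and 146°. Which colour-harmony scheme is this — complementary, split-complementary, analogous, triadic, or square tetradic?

Sort the hues: 146°, 176°, 206°.
Successive gaps around the wheel: 30°, 30°, 300°.
A run of hues at equal small steps (30°) with one large closing gap is an analogous group.

analogous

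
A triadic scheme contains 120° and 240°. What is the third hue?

A triad spaces three hues 120° apart.
The full set is {0°, 120°, 240°}.

0°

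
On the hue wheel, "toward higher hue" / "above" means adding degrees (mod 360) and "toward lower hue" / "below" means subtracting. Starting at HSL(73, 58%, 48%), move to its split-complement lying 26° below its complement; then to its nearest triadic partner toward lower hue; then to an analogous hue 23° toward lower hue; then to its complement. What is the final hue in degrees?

73 + 154 = 227°   (split-comp 26° ↓)
227 − 120 = 107°   (triadic ↓)
107 − 23 = 84°   (analog 23° ↓)
84 + 180 = 264°   (complement)

264°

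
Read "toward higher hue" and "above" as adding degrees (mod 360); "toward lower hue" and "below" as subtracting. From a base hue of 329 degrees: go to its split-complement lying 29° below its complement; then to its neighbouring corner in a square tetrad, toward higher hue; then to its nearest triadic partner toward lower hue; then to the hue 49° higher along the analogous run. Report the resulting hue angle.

329 + 151 = 480 → 480 − 360 = 120°   (split-comp 29° ↓)
120 + 90 = 210°   (square ↑)
210 − 120 = 90°   (triadic ↓)
90 + 49 = 139°   (analog 49° ↑)

139°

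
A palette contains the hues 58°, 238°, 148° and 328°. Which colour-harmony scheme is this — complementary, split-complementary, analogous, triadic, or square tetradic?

square tetradic

Sort the hues: 58°, 148°, 238°, 328°.
Successive gaps around the wheel: 90°, 90°, 90°, 90°.
Four hues every 90° form a square tetradic scheme.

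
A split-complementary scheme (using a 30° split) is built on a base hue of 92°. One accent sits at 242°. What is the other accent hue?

302°

Split-complementary hues sit 30° either side of the complement.
Complement of the base 92°: 92 + 180 = 272°
The given accent 242° is 30° one side of 272°; the other accent sits 30° the other side: 272 + 30 = 302°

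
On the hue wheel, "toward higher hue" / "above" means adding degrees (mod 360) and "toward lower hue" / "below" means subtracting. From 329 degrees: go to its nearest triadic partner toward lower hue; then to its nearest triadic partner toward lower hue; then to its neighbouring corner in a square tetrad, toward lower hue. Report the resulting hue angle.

triadic ↓ −120°: 329 − 120 = 209°
triadic ↓ −120°: 209 − 120 = 89°
square ↓ −90°: 89 − 90 = -1 → -1 + 360 = 359°

359°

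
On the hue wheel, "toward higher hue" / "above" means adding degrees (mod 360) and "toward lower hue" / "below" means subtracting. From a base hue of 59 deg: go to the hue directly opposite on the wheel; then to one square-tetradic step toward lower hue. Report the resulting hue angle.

59 + 180 = 239°   (complement)
239 − 90 = 149°   (square ↓)

149°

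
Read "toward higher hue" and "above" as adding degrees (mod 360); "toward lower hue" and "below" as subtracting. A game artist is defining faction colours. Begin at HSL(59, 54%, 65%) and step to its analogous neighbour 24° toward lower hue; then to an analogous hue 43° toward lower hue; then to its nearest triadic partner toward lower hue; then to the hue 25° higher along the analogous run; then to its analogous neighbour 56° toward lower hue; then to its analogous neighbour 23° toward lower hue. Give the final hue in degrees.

analog 24° ↓ −24°: 59 − 24 = 35°
analog 43° ↓ −43°: 35 − 43 = -8 → -8 + 360 = 352°
triadic ↓ −120°: 352 − 120 = 232°
analog 25° ↑ +25°: 232 + 25 = 257°
analog 56° ↓ −56°: 257 − 56 = 201°
analog 23° ↓ −23°: 201 − 23 = 178°

178°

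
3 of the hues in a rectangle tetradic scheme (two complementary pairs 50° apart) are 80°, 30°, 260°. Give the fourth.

210°

A rectangular tetradic uses two complementary pairs 50° apart: offsets 0°, 50°, 180°, 230°.
Among {30°, 80°, 260°}, 80° and 260° are a 180° pair.
The remaining hue 30° needs its own complement: 30 + 180 = 210°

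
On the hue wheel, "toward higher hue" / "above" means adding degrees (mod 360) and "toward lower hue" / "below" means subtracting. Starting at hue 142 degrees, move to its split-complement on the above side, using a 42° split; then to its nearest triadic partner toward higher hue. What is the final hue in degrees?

124°

split-comp 42° ↑ +222°: 142 + 222 = 364 → 364 − 360 = 4°
triadic ↑ +120°: 4 + 120 = 124°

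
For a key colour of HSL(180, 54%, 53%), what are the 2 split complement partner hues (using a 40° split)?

Split-complementary hues sit 40° either side of the complement.
Complement of 180°: 180 + 180 = 360 → 360 − 360 = 0°
0 − 40 = -40 → -40 + 360 = 320°
0 + 40 = 40°

320° and 40°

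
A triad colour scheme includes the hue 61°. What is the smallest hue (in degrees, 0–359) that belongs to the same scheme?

A triad places three hues 120° apart.
The full set through 61° is {61°, 181°, 301°}.

61°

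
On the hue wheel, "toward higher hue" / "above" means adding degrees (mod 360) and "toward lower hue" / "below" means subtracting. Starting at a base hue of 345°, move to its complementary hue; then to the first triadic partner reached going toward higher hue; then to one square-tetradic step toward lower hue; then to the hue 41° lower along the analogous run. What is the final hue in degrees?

+180° (complement): 345 + 180 = 525 → 525 − 360 = 165°
+120° (triadic ↑): 165 + 120 = 285°
−90° (square ↓): 285 − 90 = 195°
−41° (analog 41° ↓): 195 − 41 = 154°

154°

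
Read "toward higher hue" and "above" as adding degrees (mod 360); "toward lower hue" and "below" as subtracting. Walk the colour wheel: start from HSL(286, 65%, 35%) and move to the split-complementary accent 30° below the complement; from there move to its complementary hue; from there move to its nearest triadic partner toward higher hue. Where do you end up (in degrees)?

+150° (split-comp 30° ↓): 286 + 150 = 436 → 436 − 360 = 76°
+180° (complement): 76 + 180 = 256°
+120° (triadic ↑): 256 + 120 = 376 → 376 − 360 = 16°

16°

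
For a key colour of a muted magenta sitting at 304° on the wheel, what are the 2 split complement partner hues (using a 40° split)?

Split-complementary hues sit 40° either side of the complement.
Complement of 304°: 304 + 180 = 484 → 484 − 360 = 124°
124 − 40 = 84°
124 + 40 = 164°

84° and 164°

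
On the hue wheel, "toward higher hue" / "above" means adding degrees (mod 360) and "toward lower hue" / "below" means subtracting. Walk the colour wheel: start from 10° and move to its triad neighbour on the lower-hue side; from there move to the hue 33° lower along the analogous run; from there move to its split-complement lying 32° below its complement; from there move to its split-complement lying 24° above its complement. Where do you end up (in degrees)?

−120° (triadic ↓): 10 − 120 = -110 → -110 + 360 = 250°
−33° (analog 33° ↓): 250 − 33 = 217°
+148° (split-comp 32° ↓): 217 + 148 = 365 → 365 − 360 = 5°
+204° (split-comp 24° ↑): 5 + 204 = 209°

209°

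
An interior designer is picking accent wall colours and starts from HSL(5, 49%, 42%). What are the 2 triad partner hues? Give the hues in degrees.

125° and 245°

5 + 120 = 125°
5 + 240 = 245°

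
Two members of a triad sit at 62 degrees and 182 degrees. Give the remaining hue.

302°

A triad spaces three hues 120° apart.
The full set is {62°, 182°, 302°}.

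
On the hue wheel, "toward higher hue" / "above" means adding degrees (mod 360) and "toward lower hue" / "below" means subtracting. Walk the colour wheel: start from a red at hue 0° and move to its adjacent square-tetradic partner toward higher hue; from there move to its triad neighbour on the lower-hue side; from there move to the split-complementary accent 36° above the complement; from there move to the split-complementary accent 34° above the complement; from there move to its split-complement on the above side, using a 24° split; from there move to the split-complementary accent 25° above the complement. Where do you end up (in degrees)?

89°

0 + 90 = 90°   (square ↑)
90 − 120 = -30 → -30 + 360 = 330°   (triadic ↓)
330 + 216 = 546 → 546 − 360 = 186°   (split-comp 36° ↑)
186 + 214 = 400 → 400 − 360 = 40°   (split-comp 34° ↑)
40 + 204 = 244°   (split-comp 24° ↑)
244 + 205 = 449 → 449 − 360 = 89°   (split-comp 25° ↑)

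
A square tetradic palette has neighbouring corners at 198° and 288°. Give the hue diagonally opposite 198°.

A square tetradic scheme places four hues 90° apart; opposite corners are 180° apart.
198 + 180 = 378 → 378 − 360 = 18°

18°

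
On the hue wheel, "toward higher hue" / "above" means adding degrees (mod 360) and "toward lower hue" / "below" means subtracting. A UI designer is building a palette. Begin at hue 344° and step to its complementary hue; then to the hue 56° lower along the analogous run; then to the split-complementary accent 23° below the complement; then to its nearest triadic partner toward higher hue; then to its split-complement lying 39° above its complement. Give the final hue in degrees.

+180° (complement): 344 + 180 = 524 → 524 − 360 = 164°
−56° (analog 56° ↓): 164 − 56 = 108°
+157° (split-comp 23° ↓): 108 + 157 = 265°
+120° (triadic ↑): 265 + 120 = 385 → 385 − 360 = 25°
+219° (split-comp 39° ↑): 25 + 219 = 244°

244°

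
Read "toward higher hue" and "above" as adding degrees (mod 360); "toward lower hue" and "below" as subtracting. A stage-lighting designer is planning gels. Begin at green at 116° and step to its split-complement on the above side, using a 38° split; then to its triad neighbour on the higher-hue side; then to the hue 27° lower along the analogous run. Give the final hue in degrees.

67°

+218° (split-comp 38° ↑): 116 + 218 = 334°
+120° (triadic ↑): 334 + 120 = 454 → 454 − 360 = 94°
−27° (analog 27° ↓): 94 − 27 = 67°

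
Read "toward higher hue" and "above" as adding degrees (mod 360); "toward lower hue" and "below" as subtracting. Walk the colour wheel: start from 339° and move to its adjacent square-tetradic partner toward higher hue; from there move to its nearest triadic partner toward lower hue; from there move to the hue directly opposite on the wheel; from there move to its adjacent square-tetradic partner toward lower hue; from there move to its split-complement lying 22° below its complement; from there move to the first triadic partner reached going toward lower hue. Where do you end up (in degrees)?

339 + 90 = 429 → 429 − 360 = 69°   (square ↑)
69 − 120 = -51 → -51 + 360 = 309°   (triadic ↓)
309 + 180 = 489 → 489 − 360 = 129°   (complement)
129 − 90 = 39°   (square ↓)
39 + 158 = 197°   (split-comp 22° ↓)
197 − 120 = 77°   (triadic ↓)

77°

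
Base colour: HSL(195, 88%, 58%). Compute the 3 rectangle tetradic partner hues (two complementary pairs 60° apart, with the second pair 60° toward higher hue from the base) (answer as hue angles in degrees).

255°, 15°, 75°

A rectangular tetradic uses two complementary pairs 60° apart: offsets 0°, 60°, 180°, 240°.
195 + 60 = 255°
195 + 180 = 375 → 375 − 360 = 15°
195 + 240 = 435 → 435 − 360 = 75°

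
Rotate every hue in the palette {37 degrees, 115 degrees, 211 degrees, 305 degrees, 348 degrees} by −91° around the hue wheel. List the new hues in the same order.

306°, 24°, 120°, 214°, 257°

37 − 91 = -54 → -54 + 360 = 306°
115 − 91 = 24°
211 − 91 = 120°
305 − 91 = 214°
348 − 91 = 257°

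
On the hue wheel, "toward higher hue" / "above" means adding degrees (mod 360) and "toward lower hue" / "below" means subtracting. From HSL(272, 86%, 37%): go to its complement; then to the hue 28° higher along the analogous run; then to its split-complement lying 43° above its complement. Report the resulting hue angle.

+180° (complement): 272 + 180 = 452 → 452 − 360 = 92°
+28° (analog 28° ↑): 92 + 28 = 120°
+223° (split-comp 43° ↑): 120 + 223 = 343°

343°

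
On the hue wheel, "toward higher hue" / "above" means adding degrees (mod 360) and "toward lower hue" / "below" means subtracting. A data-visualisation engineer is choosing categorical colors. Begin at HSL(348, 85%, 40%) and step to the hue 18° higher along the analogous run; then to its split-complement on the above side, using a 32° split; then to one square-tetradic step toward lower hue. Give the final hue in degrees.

128°

348 + 18 = 366 → 366 − 360 = 6°   (analog 18° ↑)
6 + 212 = 218°   (split-comp 32° ↑)
218 − 90 = 128°   (square ↓)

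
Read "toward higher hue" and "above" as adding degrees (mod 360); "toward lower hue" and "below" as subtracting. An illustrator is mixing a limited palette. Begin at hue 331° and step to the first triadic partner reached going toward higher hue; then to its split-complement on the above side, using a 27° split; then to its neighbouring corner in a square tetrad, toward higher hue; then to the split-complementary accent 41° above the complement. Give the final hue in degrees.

249°

331 + 120 = 451 → 451 − 360 = 91°   (triadic ↑)
91 + 207 = 298°   (split-comp 27° ↑)
298 + 90 = 388 → 388 − 360 = 28°   (square ↑)
28 + 221 = 249°   (split-comp 41° ↑)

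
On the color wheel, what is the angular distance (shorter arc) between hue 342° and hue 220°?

122°

|342 − 220| = 122.
122 ≤ 180, so the shorter arc is 122°.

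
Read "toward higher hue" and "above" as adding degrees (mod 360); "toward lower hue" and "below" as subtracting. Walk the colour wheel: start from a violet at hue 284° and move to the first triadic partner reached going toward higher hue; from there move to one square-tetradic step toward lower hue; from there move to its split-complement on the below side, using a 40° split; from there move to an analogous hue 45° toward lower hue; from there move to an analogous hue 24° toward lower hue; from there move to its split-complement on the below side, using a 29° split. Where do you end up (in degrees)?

+120° (triadic ↑): 284 + 120 = 404 → 404 − 360 = 44°
−90° (square ↓): 44 − 90 = -46 → -46 + 360 = 314°
+140° (split-comp 40° ↓): 314 + 140 = 454 → 454 − 360 = 94°
−45° (analog 45° ↓): 94 − 45 = 49°
−24° (analog 24° ↓): 49 − 24 = 25°
+151° (split-comp 29° ↓): 25 + 151 = 176°

176°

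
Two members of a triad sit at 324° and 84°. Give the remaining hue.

204°

A triad spaces three hues 120° apart.
The full set is {84°, 204°, 324°}.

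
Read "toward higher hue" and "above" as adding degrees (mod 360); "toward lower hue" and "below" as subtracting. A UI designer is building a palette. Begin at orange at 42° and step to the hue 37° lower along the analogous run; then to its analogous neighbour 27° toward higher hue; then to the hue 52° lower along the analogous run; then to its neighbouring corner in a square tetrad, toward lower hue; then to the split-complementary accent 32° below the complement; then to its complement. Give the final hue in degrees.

218°

42 − 37 = 5°   (analog 37° ↓)
5 + 27 = 32°   (analog 27° ↑)
32 − 52 = -20 → -20 + 360 = 340°   (analog 52° ↓)
340 − 90 = 250°   (square ↓)
250 + 148 = 398 → 398 − 360 = 38°   (split-comp 32° ↓)
38 + 180 = 218°   (complement)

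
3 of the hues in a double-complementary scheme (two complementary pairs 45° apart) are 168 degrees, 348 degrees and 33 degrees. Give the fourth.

213°

A rectangular tetradic uses two complementary pairs 45° apart: offsets 0°, 45°, 180°, 225°.
Among {33°, 168°, 348°}, 348° and 168° are a 180° pair.
The remaining hue 33° needs its own complement: 33 + 180 = 213°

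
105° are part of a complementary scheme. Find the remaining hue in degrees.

285°

The complement sits 180° across the wheel.
The full set through 105° is {105°, 285°}.
Given {105°}, the missing hue is 285°.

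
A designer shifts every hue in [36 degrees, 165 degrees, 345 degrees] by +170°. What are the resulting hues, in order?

206°, 335°, 155°

36 + 170 = 206°
165 + 170 = 335°
345 + 170 = 515 → 515 − 360 = 155°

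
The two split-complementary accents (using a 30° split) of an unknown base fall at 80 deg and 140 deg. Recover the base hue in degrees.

The accents sit 30° either side of the complement, so the complement is their short-arc midpoint on the wheel.
Short-arc midpoint of 80° and 140°: 110°.
Base is 180° from the complement: 110 − 180 = -70 → -70 + 360 = 290°

290°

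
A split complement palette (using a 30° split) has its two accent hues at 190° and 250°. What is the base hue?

The accents sit 30° either side of the complement, so the complement is their short-arc midpoint on the wheel.
Short-arc midpoint of 190° and 250°: 220°.
Base is 180° from the complement: 220 − 180 = 40°

40°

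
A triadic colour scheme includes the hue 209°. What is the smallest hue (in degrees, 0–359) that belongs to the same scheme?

A triad places three hues 120° apart.
The full set through 209° is {89°, 209°, 329°}.

89°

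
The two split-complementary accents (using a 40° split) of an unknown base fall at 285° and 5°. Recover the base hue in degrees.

145°

The accents sit 40° either side of the complement, so the complement is their short-arc midpoint on the wheel.
Short-arc midpoint of 285° and 5°: 325°.
Base is 180° from the complement: 325 − 180 = 145°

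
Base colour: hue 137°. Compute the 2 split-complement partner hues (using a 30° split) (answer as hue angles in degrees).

287° and 347°

Complement of 137°: 137 + 180 = 317°
317 − 30 = 287°
317 + 30 = 347°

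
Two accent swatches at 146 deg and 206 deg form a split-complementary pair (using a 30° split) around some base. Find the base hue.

356°

The accents sit 30° either side of the complement, so the complement is their short-arc midpoint on the wheel.
Short-arc midpoint of 146° and 206°: 176°.
Base is 180° from the complement: 176 − 180 = -4 → -4 + 360 = 356°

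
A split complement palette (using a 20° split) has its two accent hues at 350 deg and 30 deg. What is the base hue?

190°

The accents sit 20° either side of the complement, so the complement is their short-arc midpoint on the wheel.
Short-arc midpoint of 350° and 30°: 10°.
Base is 180° from the complement: 10 − 180 = -170 → -170 + 360 = 190°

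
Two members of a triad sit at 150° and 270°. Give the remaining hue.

A triad spaces three hues 120° apart.
The full set is {30°, 150°, 270°}.

30°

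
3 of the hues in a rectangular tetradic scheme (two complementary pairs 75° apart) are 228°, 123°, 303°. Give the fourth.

48°

A rectangular tetradic uses two complementary pairs 75° apart: offsets 0°, 75°, 180°, 255°.
Among {123°, 228°, 303°}, 123° and 303° are a 180° pair.
The remaining hue 228° needs its own complement: 228 + 180 = 408 → 408 − 360 = 48°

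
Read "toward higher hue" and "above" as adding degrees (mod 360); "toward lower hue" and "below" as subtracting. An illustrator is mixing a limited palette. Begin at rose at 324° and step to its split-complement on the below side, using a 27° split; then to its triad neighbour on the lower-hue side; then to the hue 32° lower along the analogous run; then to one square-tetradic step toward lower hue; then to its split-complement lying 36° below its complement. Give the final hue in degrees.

19°

324 + 153 = 477 → 477 − 360 = 117°   (split-comp 27° ↓)
117 − 120 = -3 → -3 + 360 = 357°   (triadic ↓)
357 − 32 = 325°   (analog 32° ↓)
325 − 90 = 235°   (square ↓)
235 + 144 = 379 → 379 − 360 = 19°   (split-comp 36° ↓)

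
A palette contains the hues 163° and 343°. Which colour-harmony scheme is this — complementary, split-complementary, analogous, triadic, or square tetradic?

Sort the hues: 163°, 343°.
Successive gaps around the wheel: 180°, 180°.
Two hues 180° apart are complementary.

complementary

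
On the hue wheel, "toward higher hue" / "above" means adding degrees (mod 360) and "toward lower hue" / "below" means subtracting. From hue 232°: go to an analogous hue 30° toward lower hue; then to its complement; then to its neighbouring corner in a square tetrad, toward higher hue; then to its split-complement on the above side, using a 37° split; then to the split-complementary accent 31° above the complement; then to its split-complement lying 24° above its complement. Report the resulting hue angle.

analog 30° ↓ −30°: 232 − 30 = 202°
complement +180°: 202 + 180 = 382 → 382 − 360 = 22°
square ↑ +90°: 22 + 90 = 112°
split-comp 37° ↑ +217°: 112 + 217 = 329°
split-comp 31° ↑ +211°: 329 + 211 = 540 → 540 − 360 = 180°
split-comp 24° ↑ +204°: 180 + 204 = 384 → 384 − 360 = 24°

24°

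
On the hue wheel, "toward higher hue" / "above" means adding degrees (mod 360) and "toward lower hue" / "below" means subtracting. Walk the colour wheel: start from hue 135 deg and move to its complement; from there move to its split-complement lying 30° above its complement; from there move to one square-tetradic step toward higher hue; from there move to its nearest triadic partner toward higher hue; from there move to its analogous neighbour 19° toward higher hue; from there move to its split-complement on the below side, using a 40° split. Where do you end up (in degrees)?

complement +180°: 135 + 180 = 315°
split-comp 30° ↑ +210°: 315 + 210 = 525 → 525 − 360 = 165°
square ↑ +90°: 165 + 90 = 255°
triadic ↑ +120°: 255 + 120 = 375 → 375 − 360 = 15°
analog 19° ↑ +19°: 15 + 19 = 34°
split-comp 40° ↓ +140°: 34 + 140 = 174°

174°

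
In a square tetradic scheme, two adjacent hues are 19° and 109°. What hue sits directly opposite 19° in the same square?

199°

A square tetradic scheme places four hues 90° apart; opposite corners are 180° apart.
19 + 180 = 199°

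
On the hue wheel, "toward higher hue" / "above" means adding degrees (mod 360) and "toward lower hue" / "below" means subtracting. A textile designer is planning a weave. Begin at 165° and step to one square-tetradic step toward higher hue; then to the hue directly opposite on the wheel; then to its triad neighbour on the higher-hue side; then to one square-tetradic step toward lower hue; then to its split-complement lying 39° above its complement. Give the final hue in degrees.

square ↑ +90°: 165 + 90 = 255°
complement +180°: 255 + 180 = 435 → 435 − 360 = 75°
triadic ↑ +120°: 75 + 120 = 195°
square ↓ −90°: 195 − 90 = 105°
split-comp 39° ↑ +219°: 105 + 219 = 324°

324°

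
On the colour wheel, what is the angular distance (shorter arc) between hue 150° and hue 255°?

105°

|150 − 255| = 105.
105 ≤ 180, so the shorter arc is 105°.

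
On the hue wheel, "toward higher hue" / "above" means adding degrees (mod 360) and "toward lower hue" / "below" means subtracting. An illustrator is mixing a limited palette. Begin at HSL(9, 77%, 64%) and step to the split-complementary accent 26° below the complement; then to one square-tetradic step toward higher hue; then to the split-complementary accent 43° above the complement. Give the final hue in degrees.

split-comp 26° ↓ +154°: 9 + 154 = 163°
square ↑ +90°: 163 + 90 = 253°
split-comp 43° ↑ +223°: 253 + 223 = 476 → 476 − 360 = 116°

116°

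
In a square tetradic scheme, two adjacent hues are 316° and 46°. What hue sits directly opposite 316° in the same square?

136°

A square tetradic scheme places four hues 90° apart; opposite corners are 180° apart.
316 + 180 = 496 → 496 − 360 = 136°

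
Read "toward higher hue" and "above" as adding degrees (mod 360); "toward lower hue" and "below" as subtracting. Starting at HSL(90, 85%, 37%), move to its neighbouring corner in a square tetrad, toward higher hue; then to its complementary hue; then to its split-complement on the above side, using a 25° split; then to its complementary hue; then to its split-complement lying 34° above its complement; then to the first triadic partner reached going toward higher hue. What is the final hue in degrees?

359°

square ↑ +90°: 90 + 90 = 180°
complement +180°: 180 + 180 = 360 → 360 − 360 = 0°
split-comp 25° ↑ +205°: 0 + 205 = 205°
complement +180°: 205 + 180 = 385 → 385 − 360 = 25°
split-comp 34° ↑ +214°: 25 + 214 = 239°
triadic ↑ +120°: 239 + 120 = 359°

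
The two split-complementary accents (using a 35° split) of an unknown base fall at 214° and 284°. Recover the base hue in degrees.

69°

The accents sit 35° either side of the complement, so the complement is their short-arc midpoint on the wheel.
Short-arc midpoint of 214° and 284°: 249°.
Base is 180° from the complement: 249 − 180 = 69°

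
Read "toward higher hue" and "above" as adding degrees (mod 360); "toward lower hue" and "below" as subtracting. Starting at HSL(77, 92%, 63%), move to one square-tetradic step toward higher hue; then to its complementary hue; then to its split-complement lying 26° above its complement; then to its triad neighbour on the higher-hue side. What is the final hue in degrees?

313°

+90° (square ↑): 77 + 90 = 167°
+180° (complement): 167 + 180 = 347°
+206° (split-comp 26° ↑): 347 + 206 = 553 → 553 − 360 = 193°
+120° (triadic ↑): 193 + 120 = 313°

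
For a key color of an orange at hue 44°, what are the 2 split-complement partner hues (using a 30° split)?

194° and 254°

Split-complementary hues sit 30° either side of the complement.
Complement of 44°: 44 + 180 = 224°
224 − 30 = 194°
224 + 30 = 254°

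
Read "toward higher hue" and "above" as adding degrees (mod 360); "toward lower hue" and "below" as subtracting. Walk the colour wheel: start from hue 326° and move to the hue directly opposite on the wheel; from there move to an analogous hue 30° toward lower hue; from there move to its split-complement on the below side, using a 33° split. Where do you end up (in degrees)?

complement +180°: 326 + 180 = 506 → 506 − 360 = 146°
analog 30° ↓ −30°: 146 − 30 = 116°
split-comp 33° ↓ +147°: 116 + 147 = 263°

263°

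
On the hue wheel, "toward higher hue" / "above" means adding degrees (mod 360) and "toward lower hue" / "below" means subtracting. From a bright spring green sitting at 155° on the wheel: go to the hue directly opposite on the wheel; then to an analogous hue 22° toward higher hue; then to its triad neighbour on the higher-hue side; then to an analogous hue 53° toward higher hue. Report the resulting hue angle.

+180° (complement): 155 + 180 = 335°
+22° (analog 22° ↑): 335 + 22 = 357°
+120° (triadic ↑): 357 + 120 = 477 → 477 − 360 = 117°
+53° (analog 53° ↑): 117 + 53 = 170°

170°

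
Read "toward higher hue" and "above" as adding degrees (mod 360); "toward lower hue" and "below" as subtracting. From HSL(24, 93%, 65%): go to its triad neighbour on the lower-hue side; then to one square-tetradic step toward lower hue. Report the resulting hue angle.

174°

24 − 120 = -96 → -96 + 360 = 264°   (triadic ↓)
264 − 90 = 174°   (square ↓)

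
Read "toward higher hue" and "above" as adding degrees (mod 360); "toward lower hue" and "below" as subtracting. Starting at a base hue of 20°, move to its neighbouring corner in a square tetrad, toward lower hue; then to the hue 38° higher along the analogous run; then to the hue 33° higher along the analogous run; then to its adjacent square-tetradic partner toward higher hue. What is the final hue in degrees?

square ↓ −90°: 20 − 90 = -70 → -70 + 360 = 290°
analog 38° ↑ +38°: 290 + 38 = 328°
analog 33° ↑ +33°: 328 + 33 = 361 → 361 − 360 = 1°
square ↑ +90°: 1 + 90 = 91°

91°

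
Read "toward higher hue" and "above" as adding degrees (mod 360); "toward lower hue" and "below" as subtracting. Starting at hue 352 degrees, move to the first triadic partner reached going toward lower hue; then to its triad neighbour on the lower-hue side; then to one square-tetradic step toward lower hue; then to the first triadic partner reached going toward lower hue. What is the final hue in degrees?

262°

−120° (triadic ↓): 352 − 120 = 232°
−120° (triadic ↓): 232 − 120 = 112°
−90° (square ↓): 112 − 90 = 22°
−120° (triadic ↓): 22 − 120 = -98 → -98 + 360 = 262°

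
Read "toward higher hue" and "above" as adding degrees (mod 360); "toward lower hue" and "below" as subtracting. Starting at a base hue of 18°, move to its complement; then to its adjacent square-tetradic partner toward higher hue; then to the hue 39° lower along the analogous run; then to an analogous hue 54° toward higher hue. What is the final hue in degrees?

303°

18 + 180 = 198°   (complement)
198 + 90 = 288°   (square ↑)
288 − 39 = 249°   (analog 39° ↓)
249 + 54 = 303°   (analog 54° ↑)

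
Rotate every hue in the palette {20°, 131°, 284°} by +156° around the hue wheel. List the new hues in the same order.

176°, 287°, 80°

20 + 156 = 176°
131 + 156 = 287°
284 + 156 = 440 → 440 − 360 = 80°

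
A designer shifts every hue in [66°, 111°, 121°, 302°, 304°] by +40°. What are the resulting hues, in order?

106°, 151°, 161°, 342°, 344°

66 + 40 = 106°
111 + 40 = 151°
121 + 40 = 161°
302 + 40 = 342°
304 + 40 = 344°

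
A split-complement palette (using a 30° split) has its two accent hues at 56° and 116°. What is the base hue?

The accents sit 30° either side of the complement, so the complement is their short-arc midpoint on the wheel.
Short-arc midpoint of 56° and 116°: 86°.
Base is 180° from the complement: 86 − 180 = -94 → -94 + 360 = 266°

266°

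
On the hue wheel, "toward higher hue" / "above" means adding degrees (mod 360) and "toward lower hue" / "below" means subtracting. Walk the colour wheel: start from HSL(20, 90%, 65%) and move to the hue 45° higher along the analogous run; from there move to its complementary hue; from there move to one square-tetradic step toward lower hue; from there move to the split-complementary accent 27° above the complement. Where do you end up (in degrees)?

2°

+45° (analog 45° ↑): 20 + 45 = 65°
+180° (complement): 65 + 180 = 245°
−90° (square ↓): 245 − 90 = 155°
+207° (split-comp 27° ↑): 155 + 207 = 362 → 362 − 360 = 2°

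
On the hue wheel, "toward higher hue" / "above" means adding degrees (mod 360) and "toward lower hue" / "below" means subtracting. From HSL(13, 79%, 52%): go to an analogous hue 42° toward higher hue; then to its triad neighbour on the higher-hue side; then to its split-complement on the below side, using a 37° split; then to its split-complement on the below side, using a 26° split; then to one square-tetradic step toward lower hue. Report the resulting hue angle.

analog 42° ↑ +42°: 13 + 42 = 55°
triadic ↑ +120°: 55 + 120 = 175°
split-comp 37° ↓ +143°: 175 + 143 = 318°
split-comp 26° ↓ +154°: 318 + 154 = 472 → 472 − 360 = 112°
square ↓ −90°: 112 − 90 = 22°

22°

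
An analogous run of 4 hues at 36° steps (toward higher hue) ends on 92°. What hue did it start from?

3 steps of 36° (toward higher hue) give a net shift of +108°.
Start = end − shift: 92 − 108 = -16 → -16 + 360 = 344°

344°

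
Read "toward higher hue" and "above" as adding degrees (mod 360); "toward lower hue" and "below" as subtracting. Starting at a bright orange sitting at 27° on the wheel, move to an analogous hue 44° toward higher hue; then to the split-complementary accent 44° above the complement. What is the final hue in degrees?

analog 44° ↑ +44°: 27 + 44 = 71°
split-comp 44° ↑ +224°: 71 + 224 = 295°

295°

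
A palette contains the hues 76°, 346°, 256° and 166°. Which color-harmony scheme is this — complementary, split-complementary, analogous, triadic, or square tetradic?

square tetradic

Sort the hues: 76°, 166°, 256°, 346°.
Successive gaps around the wheel: 90°, 90°, 90°, 90°.
Four hues every 90° form a square tetradic scheme.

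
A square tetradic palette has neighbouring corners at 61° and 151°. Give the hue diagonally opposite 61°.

241°

A square tetradic scheme places four hues 90° apart; opposite corners are 180° apart.
61 + 180 = 241°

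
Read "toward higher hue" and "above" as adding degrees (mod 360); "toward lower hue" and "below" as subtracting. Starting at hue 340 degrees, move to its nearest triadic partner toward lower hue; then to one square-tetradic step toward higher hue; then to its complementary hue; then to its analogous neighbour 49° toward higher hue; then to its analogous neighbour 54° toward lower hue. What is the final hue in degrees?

125°

340 − 120 = 220°   (triadic ↓)
220 + 90 = 310°   (square ↑)
310 + 180 = 490 → 490 − 360 = 130°   (complement)
130 + 49 = 179°   (analog 49° ↑)
179 − 54 = 125°   (analog 54° ↓)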